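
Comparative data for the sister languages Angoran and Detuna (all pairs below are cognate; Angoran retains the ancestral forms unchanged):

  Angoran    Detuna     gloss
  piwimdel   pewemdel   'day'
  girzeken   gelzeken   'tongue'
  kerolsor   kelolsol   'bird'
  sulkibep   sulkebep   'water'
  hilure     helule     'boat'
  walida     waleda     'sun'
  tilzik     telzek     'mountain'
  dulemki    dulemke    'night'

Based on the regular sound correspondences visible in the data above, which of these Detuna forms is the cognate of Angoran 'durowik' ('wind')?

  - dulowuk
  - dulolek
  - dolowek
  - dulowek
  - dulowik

dulowek

kerolsor ~ kelolsol — Angoran r corresponds to Detuna l between vowels (before a back vowel).
piwimdel ~ pewemdel, hilure ~ helule — Angoran i corresponds to Detuna e after a consonant, before a consonant other than r, m, n, p, b, f, v.
Applying these to Angoran 'durowik':
  durowik → dulowik   (r→l between vowels (before a back vowel))
  dulowik → dulowek   (i→e after a consonant, before a consonant other than r, m, n, p, b, f, v)
So the Detuna cognate is 'dulowek'.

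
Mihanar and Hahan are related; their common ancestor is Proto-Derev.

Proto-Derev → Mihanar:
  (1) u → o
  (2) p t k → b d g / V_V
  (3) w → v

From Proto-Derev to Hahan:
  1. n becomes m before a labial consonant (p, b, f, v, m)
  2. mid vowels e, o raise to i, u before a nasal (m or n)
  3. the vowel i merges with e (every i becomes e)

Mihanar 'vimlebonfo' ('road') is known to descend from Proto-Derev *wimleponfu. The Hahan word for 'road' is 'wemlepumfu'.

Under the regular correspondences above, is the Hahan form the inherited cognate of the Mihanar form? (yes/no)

Derive the expected Hahan reflex of *wimleponfu:
Hahan: *wimleponfu > wimlepomfu > wimlepumfu > wemlepumfu  (by nasal place assimilation, pre-nasal raising, vowel merger)
Hahan 'wemlepumfu' matches the regular reflex exactly, so the pair is cognate.

yes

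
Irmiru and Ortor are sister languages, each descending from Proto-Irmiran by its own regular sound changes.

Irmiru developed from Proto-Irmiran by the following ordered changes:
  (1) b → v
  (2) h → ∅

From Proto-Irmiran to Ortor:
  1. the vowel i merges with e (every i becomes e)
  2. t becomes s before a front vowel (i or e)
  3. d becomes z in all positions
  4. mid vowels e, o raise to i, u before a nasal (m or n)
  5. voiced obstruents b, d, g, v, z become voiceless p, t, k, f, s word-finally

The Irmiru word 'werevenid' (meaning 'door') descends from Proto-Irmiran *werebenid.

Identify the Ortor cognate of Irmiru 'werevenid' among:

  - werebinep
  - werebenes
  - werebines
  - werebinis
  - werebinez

werebines

Ortor: *werebenid > werebened > werebenez > werebinez > werebines  (by vowel merger, unconditioned shift, pre-nasal raising, final devoicing)
Among the options, 'werebines' alone shows every Ortor change applied in order.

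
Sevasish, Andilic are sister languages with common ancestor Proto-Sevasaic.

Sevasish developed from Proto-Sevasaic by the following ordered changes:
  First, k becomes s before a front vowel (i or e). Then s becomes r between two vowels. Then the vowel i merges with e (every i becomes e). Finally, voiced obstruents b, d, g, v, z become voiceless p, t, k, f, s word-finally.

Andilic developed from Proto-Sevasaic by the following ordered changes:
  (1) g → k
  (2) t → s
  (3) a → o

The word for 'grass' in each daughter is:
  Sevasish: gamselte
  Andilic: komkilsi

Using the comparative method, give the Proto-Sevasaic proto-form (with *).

*gamkilti

Position 1: Sevasish has g, Andilic has k. Sevasish preserves g here (none of its changes turn any other segment into g), so the proto-segment is *g.
Position 5: Sevasish has e, Andilic has i. Andilic preserves i here (none of its changes turn any other segment into i), so the proto-segment is *i.
Verify the candidate proto-form against each daughter:
Sevasish: start from *gamkilti.
  rule 1 (palatalisation): gamkilti → gamsilti
  rule 2: no change — gamsilti
  rule 3 (vowel merger): gamsilti → gamselte
  rule 4: no change — gamselte
  ⇒ Sevasish gamselte
Andilic: *gamkilti
  gamkilti → kamkilti   [unconditioned shift]
  kamkilti → kamkilsi   [unconditioned shift]
  kamkilsi → komkilsi   [vowel merger]
  giving Andilic komkilsi.
No other proto-form is consistent with every reflex, so the reconstruction is *gamkilti.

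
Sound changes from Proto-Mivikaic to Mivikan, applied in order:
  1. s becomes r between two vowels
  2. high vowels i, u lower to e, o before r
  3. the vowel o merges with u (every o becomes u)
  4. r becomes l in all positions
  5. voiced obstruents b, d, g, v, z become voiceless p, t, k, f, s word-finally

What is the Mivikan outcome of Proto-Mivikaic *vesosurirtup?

velululeltup

Mivikan: *vesosurirtup > verorurirtup > verororertup > verururertup > velululeltup  (by rhotacism, pre-rhotic lowering, vowel merger, unconditioned shift)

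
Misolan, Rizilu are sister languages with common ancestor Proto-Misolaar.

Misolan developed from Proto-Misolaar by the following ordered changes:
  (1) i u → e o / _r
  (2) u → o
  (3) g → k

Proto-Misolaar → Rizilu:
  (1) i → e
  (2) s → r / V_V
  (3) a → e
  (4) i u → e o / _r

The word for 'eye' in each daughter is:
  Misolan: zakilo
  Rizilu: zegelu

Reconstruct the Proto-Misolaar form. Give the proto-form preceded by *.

*zagilu

Position 2: Misolan has a, Rizilu has e. Misolan preserves a here (none of its changes turn any other segment into a), so the proto-segment is *a.
Position 6: Misolan has o, Rizilu has u. Rizilu preserves u here (none of its changes turn any other segment into u), so the proto-segment is *u.
Position 4: Misolan has i, Rizilu has e. Misolan preserves i here (none of its changes turn any other segment into i), so the proto-segment is *i.
This points to *zagilu. Verify forward in each daughter:
Misolan: start from *zagilu.
  rule 1: no change — zagilu
  rule 2 (vowel merger): zagilu → zagilo
  rule 3 (unconditioned shift): zagilo → zakilo
  ⇒ Misolan zakilo
Rizilu: start from *zagilu.
  rule 1 (vowel merger): zagilu → zagelu
  rule 2: no change — zagelu
  rule 3 (vowel merger): zagelu → zegelu
  rule 4: no change — zegelu
  ⇒ Rizilu zegelu
Only *zagilu yields all of Misolan zakilo, Rizilu zegelu.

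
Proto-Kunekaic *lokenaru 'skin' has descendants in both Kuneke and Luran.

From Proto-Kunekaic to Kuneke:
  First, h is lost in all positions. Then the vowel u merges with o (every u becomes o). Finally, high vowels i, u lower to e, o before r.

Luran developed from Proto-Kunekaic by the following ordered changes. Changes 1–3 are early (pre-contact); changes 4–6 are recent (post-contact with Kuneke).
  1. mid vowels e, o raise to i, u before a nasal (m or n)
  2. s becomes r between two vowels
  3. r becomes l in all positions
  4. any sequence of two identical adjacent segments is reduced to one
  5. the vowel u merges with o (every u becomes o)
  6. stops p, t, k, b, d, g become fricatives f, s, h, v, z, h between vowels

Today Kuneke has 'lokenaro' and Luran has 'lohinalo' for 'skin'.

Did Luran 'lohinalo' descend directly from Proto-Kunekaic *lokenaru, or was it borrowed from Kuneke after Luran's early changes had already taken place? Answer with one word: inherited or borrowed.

inherited

If inherited, *lokenaru would pass through all of Luran's changes:
Luran: start from *lokenaru.
  rule 1 (pre-nasal raising): lokenaru → lokinaru
  rule 2: no change — lokinaru
  rule 3 (unconditioned shift): lokinaru → lokinalu
  rule 4: no change — lokinalu
  rule 5 (vowel merger): lokinalu → lokinalo
  rule 6 (intervocalic lenition): lokinalo → lohinalo
  ⇒ Luran lohinalo
If borrowed from Kuneke 'lokenaro' after the early changes, it would undergo only the recent ones:
  rule 4 (degemination): no change (lokenaro)
  rule 5 (vowel merger): no change (lokenaro)
  rule 6 (intervocalic lenition): lokenaro → lohenaro
  ⇒ as a loan: lohenaro
Luran 'lohinalo' matches the inherited outcome exactly, so it is an inherited cognate, not a loan.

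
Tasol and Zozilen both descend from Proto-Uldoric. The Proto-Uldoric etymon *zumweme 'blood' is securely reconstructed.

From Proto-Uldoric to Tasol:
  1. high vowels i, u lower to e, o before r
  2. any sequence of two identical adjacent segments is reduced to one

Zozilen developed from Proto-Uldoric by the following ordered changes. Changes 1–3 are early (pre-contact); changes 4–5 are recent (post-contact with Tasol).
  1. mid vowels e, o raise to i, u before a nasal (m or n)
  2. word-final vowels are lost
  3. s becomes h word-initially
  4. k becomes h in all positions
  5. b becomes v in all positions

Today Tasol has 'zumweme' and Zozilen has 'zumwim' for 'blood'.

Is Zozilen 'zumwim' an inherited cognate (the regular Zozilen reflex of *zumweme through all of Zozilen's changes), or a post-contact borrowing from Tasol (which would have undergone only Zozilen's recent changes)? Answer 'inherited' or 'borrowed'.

If inherited, *zumweme would pass through all of Zozilen's changes:
Zozilen: *zumweme > zumwime > zumwim  (by pre-nasal raising, apocope)
If borrowed from Tasol 'zumweme' after the early changes, it would undergo only the recent ones:
  rule 4 (unconditioned shift): no change (zumweme)
  rule 5 (unconditioned shift): no change (zumweme)
  ⇒ as a loan: zumweme
Zozilen 'zumwim' matches the inherited outcome exactly, so it is an inherited cognate, not a loan.

inherited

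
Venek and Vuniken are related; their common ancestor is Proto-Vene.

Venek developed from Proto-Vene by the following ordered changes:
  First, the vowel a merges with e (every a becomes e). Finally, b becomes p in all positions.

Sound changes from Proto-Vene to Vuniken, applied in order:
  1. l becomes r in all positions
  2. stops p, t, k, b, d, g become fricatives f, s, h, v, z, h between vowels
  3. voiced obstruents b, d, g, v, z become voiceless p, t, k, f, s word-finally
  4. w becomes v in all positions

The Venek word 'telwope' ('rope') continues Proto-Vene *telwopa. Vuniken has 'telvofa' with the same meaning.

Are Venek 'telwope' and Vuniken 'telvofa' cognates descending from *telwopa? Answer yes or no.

no

Derive the expected Vuniken reflex of *telwopa:
Vuniken: *telwopa
  telwopa → terwopa   [unconditioned shift]
  terwopa → terwofa   [intervocalic lenition]
  terwofa (rule 3 does not apply)
  terwofa → tervofa   [unconditioned shift]
  giving Vuniken tervofa.
The regular Vuniken reflex would be 'tervofa', but the attested form is 'telvofa'. The correspondence is irregular, so they are not cognates (the Vuniken form has a different source).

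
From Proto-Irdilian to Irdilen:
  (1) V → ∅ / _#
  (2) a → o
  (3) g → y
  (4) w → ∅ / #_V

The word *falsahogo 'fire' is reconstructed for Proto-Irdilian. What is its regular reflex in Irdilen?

folsohoy

Irdilen: *falsahogo > falsahog > folsohog > folsohoy  (by apocope, vowel merger, unconditioned shift)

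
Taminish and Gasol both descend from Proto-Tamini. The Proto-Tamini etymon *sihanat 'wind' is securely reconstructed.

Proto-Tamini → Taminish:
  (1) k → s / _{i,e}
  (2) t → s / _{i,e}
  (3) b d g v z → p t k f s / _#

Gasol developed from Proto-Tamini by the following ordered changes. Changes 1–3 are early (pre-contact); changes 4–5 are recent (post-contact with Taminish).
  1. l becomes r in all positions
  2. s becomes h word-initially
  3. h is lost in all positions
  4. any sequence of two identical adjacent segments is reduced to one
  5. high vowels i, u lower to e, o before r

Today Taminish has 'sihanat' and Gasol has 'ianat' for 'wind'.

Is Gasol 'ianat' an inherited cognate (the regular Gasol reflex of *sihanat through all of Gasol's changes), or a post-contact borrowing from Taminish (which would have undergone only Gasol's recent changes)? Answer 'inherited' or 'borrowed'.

If inherited, *sihanat would pass through all of Gasol's changes:
Gasol: *sihanat > hihanat > ianat  (by debuccalisation, h-loss)
If borrowed from Taminish 'sihanat' after the early changes, it would undergo only the recent ones:
  rule 4 (degemination): no change (sihanat)
  rule 5 (pre-rhotic lowering): no change (sihanat)
  ⇒ as a loan: sihanat
Gasol 'ianat' matches the inherited outcome exactly, so it is an inherited cognate, not a loan.

inherited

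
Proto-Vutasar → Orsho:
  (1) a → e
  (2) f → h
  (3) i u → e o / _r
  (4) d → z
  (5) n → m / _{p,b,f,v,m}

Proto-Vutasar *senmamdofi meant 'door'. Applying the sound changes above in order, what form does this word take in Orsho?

semmemzohi

Orsho: *senmamdofi
  senmamdofi → senmemdofi   [vowel merger]
  senmemdofi → senmemdohi   [unconditioned shift]
  senmemdohi (rule 3 does not apply)
  senmemdohi → senmemzohi   [unconditioned shift]
  senmemzohi → semmemzohi   [nasal place assimilation]
  giving Orsho semmemzohi.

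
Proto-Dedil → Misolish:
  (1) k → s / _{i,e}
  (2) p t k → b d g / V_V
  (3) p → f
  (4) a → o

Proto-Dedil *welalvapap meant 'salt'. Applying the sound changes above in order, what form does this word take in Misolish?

welolvobof

Misolish: *welalvapap > welalvabap > welalvabaf > welolvobof  (by intervocalic voicing, unconditioned shift, vowel merger)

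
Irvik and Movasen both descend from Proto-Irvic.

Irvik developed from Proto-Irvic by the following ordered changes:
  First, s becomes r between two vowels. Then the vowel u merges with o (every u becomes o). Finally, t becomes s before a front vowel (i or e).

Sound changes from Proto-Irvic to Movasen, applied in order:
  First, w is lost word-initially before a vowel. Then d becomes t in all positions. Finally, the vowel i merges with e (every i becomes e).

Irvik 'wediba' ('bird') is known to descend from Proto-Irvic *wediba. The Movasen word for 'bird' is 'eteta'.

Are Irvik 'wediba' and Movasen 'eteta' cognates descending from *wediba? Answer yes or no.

no

Derive the expected Movasen reflex of *wediba:
Movasen: *wediba
  wediba → ediba   [glide loss]
  ediba → etiba   [unconditioned shift]
  etiba → eteba   [vowel merger]
  giving Movasen eteba.
The regular Movasen reflex would be 'eteba', but the attested form is 'eteta'. The correspondence is irregular, so they are not cognates (the Movasen form has a different source).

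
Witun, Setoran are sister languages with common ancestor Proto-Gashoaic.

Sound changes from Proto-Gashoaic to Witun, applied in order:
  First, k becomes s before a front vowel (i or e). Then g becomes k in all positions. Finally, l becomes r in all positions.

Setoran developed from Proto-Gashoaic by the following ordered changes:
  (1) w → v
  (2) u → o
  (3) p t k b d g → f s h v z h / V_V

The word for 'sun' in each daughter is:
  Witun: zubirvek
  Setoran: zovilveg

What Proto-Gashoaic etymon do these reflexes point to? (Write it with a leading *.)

Position 5: Witun has r, Setoran has l. Setoran preserves l here (none of its changes turn any other segment into l), so the proto-segment is *l.
Position 3: Witun has b, Setoran has v. Witun preserves b here (none of its changes turn any other segment into b), so the proto-segment is *b.
Position 2: Witun has u, Setoran has o. Witun preserves u here (none of its changes turn any other segment into u), so the proto-segment is *u.
Verify the candidate proto-form against each daughter:
Witun: *zubilveg
  zubilveg (rule 1 does not apply)
  zubilveg → zubilvek   [unconditioned shift]
  zubilvek → zubirvek   [unconditioned shift]
  giving Witun zubirvek.
Setoran: *zubilveg > zobilveg > zovilveg  (by vowel merger, intervocalic lenition)
*zubilveg is the unique common source.

*zubilveg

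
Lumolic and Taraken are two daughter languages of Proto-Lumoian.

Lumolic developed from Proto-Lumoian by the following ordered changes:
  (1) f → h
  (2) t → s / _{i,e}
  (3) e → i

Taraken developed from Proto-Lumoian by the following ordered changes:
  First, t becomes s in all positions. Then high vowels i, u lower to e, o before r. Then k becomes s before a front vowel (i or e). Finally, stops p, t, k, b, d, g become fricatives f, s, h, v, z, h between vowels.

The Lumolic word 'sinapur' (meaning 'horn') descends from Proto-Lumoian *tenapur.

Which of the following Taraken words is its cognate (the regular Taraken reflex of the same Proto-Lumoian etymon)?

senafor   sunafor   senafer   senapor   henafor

senafor

Taraken: *tenapur
  tenapur → senapur   [unconditioned shift]
  senapur → senapor   [pre-rhotic lowering]
  senapor (rule 3 does not apply)
  senapor → senafor   [intervocalic lenition]
  giving Taraken senafor.
Only 'senafor' matches the regular Taraken development of *tenapur.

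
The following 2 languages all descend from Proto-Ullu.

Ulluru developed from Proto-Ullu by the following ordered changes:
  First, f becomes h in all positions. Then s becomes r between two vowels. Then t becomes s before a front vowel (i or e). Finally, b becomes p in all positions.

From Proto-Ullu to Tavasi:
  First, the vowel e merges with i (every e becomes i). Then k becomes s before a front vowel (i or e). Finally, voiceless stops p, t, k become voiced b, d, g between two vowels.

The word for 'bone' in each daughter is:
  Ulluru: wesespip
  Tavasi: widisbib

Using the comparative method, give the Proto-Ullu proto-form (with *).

*wetesbib

Position 4: Ulluru has e, Tavasi has i. Ulluru preserves e here (none of its changes turn any other segment into e), so the proto-segment is *e.
Position 2: Ulluru has e, Tavasi has i. Ulluru preserves e here (none of its changes turn any other segment into e), so the proto-segment is *e.
Position 3: Ulluru has s, Tavasi has d. Taking the neighbouring segments as reconstructed: Ulluru s can only go back to *t; Tavasi d could go back to *t or *d — the one source consistent with every daughter is *t.
Continuing position by position gives *wetesbib; check it forward:
Ulluru: *wetesbib
  wetesbib (rule 1 does not apply)
  wetesbib (rule 2 does not apply)
  wetesbib → wesesbib   [palatalisation]
  wesesbib → wesespip   [unconditioned shift]
  giving Ulluru wesespip.
Tavasi: start from *wetesbib.
  rule 1 (vowel merger): wetesbib → witisbib
  rule 2: no change — witisbib
  rule 3 (intervocalic voicing): witisbib → widisbib
  ⇒ Tavasi widisbib
*wetesbib is the unique common source.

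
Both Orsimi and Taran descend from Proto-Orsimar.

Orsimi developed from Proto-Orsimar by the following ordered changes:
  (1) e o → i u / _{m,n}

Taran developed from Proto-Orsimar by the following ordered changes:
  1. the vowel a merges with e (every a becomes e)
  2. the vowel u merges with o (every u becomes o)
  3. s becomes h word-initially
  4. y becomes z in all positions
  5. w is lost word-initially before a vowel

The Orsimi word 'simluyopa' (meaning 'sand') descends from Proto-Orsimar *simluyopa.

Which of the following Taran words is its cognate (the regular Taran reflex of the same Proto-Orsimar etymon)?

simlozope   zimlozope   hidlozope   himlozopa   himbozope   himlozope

Taran: start from *simluyopa.
  rule 1 (vowel merger): simluyopa → simluyope
  rule 2 (vowel merger): simluyope → simloyope
  rule 3 (debuccalisation): simloyope → himloyope
  rule 4 (unconditioned shift): himloyope → himlozope
  rule 5: no change — himlozope
  ⇒ Taran himlozope

himlozope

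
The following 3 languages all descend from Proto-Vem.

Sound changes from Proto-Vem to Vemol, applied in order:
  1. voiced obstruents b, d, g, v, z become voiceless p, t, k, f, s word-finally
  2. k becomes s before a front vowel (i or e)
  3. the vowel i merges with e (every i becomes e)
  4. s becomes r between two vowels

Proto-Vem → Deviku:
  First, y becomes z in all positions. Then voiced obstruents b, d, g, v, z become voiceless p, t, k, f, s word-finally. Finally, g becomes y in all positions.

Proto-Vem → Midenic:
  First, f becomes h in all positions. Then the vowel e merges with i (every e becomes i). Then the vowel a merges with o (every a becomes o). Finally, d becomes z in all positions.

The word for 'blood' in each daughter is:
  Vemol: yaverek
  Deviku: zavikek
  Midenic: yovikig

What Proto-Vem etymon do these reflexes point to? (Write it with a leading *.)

Position 1: Vemol has y, Deviku has z, Midenic has y. Vemol preserves y here (none of its changes turn any other segment into y), so the proto-segment is *y.
Position 2: Vemol has a, Deviku has a, Midenic has o. Vemol preserves a here (none of its changes turn any other segment into a), so the proto-segment is *a.
Verify the candidate proto-form against each daughter:
Vemol: *yavikeg
  yavikeg → yavikek   [final devoicing]
  yavikek → yavisek   [palatalisation]
  yavisek → yavesek   [vowel merger]
  yavesek → yaverek   [rhotacism]
  giving Vemol yaverek.
Deviku: *yavikeg > zavikeg > zavikek  (by unconditioned shift, final devoicing)
Midenic: start from *yavikeg.
  rule 1: no change — yavikeg
  rule 2 (vowel merger): yavikeg → yavikig
  rule 3 (vowel merger): yavikig → yovikig
  rule 4: no change — yovikig
  ⇒ Midenic yovikig
*yavikeg is the unique common source.

*yavikeg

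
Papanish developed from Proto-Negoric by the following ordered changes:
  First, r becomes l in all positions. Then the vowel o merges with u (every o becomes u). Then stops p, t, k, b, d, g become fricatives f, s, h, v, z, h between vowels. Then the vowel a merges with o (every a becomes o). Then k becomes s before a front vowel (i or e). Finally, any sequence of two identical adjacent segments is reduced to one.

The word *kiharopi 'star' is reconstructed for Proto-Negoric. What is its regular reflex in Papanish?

siholufi

Papanish: start from *kiharopi.
  rule 1 (unconditioned shift): kiharopi → kihalopi
  rule 2 (vowel merger): kihalopi → kihalupi
  rule 3 (intervocalic lenition): kihalupi → kihalufi
  rule 4 (vowel merger): kihalufi → kiholufi
  rule 5 (palatalisation): kiholufi → siholufi
  rule 6: no change — siholufi
  ⇒ Papanish siholufi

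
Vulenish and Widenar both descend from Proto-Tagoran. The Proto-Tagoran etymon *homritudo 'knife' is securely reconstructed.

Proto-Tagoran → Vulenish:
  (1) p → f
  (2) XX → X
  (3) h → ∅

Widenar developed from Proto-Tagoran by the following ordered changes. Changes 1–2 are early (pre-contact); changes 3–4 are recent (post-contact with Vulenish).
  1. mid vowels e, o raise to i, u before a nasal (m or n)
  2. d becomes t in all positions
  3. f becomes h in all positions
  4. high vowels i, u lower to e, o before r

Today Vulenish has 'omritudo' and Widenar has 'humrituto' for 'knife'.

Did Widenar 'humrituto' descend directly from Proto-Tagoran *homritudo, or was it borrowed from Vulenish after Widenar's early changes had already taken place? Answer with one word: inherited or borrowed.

inherited

If inherited, *homritudo would pass through all of Widenar's changes:
Widenar: *homritudo > humritudo > humrituto  (by pre-nasal raising, unconditioned shift)
If borrowed from Vulenish 'omritudo' after the early changes, it would undergo only the recent ones:
  rule 3 (unconditioned shift): no change (omritudo)
  rule 4 (pre-rhotic lowering): no change (omritudo)
  ⇒ as a loan: omritudo
Widenar 'humrituto' matches the inherited outcome exactly, so it is an inherited cognate, not a loan.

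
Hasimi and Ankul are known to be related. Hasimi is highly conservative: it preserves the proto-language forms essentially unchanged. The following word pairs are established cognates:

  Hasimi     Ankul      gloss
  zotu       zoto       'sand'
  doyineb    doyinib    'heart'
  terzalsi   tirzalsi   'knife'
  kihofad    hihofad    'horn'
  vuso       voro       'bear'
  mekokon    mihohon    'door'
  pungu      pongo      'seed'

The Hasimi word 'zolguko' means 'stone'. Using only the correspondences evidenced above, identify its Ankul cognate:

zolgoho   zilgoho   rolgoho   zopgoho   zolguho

zolgoho

vuso ~ voro — Hasimi u corresponds to Ankul o after a consonant, before a consonant other than r, m, n, p, b, f, v.
mekokon ~ mihohon — Hasimi k corresponds to Ankul h between vowels (before a back vowel).
Applying these to Hasimi 'zolguko':
  zolguko → zolgoko   (u→o after a consonant, before a consonant other than r, m, n, p, b, f, v)
  zolgoko → zolgoho   (k→h between vowels (before a back vowel))
So the Ankul cognate is 'zolgoho'.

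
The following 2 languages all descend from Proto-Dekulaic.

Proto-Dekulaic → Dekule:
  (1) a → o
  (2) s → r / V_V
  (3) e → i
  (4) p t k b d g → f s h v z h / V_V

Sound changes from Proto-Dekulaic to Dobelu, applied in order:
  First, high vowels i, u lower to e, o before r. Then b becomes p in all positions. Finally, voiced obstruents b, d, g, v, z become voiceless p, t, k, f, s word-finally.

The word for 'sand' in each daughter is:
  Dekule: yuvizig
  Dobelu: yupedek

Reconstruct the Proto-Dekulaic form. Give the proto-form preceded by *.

Position 7: Dekule has g, Dobelu has k. Dekule preserves g here (none of its changes turn any other segment into g), so the proto-segment is *g.
Position 4: Dekule has i, Dobelu has e. Taking the neighbouring segments as reconstructed: Dekule i could go back to *e or *i; Dobelu e can only go back to *e — the one source consistent with every daughter is *e.
Position 3: Dekule has v, Dobelu has p. Taking the neighbouring segments as reconstructed: Dekule v could go back to *b or *v; Dobelu p could go back to *p or *b — the one source consistent with every daughter is *b.
Verify the candidate proto-form against each daughter:
Dekule: start from *yubedeg.
  rule 1: no change — yubedeg
  rule 2: no change — yubedeg
  rule 3 (vowel merger): yubedeg → yubidig
  rule 4 (intervocalic lenition): yubidig → yuvizig
  ⇒ Dekule yuvizig
Dobelu: *yubedeg
  yubedeg (rule 1 does not apply)
  yubedeg → yupedeg   [unconditioned shift]
  yupedeg → yupedek   [final devoicing]
  giving Dobelu yupedek.
Only *yubedeg yields all of Dekule yuvizig, Dobelu yupedek.

*yubedeg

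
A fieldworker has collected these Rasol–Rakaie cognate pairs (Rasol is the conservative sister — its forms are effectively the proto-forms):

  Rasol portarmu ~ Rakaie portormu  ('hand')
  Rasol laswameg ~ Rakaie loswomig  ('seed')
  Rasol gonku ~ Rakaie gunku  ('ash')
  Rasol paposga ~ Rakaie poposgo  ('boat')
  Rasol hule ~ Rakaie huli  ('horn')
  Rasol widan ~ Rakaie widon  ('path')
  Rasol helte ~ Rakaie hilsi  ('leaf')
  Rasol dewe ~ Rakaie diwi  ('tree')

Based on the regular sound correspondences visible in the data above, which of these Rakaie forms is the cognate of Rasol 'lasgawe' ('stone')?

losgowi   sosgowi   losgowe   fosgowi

laswameg ~ loswomig — Rasol a corresponds to Rakaie o after a consonant, before a consonant other than r, m, n, p, b, f, v.
hule ~ huli, helte ~ hilsi — Rasol e corresponds to Rakaie i word-finally.
Applying these to Rasol 'lasgawe':
  lasgawe → losgawe   (a→o after a consonant, before a consonant other than r, m, n, p, b, f, v)
  losgawe → losgowe   (a→o after a consonant, before a consonant other than r, m, n, p, b, f, v)
  losgowe → losgowi   (e→i word-finally)
So the Rakaie cognate is 'losgowi'.

losgowi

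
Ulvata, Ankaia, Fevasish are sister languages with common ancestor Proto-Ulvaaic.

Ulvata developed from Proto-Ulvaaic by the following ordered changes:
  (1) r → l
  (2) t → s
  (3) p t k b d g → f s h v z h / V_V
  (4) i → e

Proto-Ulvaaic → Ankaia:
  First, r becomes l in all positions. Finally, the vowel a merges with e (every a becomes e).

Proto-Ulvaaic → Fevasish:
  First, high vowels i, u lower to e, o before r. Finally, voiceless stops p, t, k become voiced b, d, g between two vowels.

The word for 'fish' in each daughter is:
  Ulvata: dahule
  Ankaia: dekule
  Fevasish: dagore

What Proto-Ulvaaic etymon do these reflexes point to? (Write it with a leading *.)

Position 3: Ulvata has h, Ankaia has k, Fevasish has g. Ankaia preserves k here (none of its changes turn any other segment into k), so the proto-segment is *k.
Position 4: Ulvata has u, Ankaia has u, Fevasish has o. Ulvata preserves u here (none of its changes turn any other segment into u), so the proto-segment is *u.
Position 5: Ulvata has l, Ankaia has l, Fevasish has r. Fevasish preserves r here (none of its changes turn any other segment into r), so the proto-segment is *r.
Continuing position by position gives *dakure; check it forward:
Ulvata: *dakure
  dakure → dakule   [unconditioned shift]
  dakule (rule 2 does not apply)
  dakule → dahule   [intervocalic lenition]
  dahule (rule 4 does not apply)
  giving Ulvata dahule.
Ankaia: start from *dakure.
  rule 1 (unconditioned shift): dakure → dakule
  rule 2 (vowel merger): dakule → dekule
  ⇒ Ankaia dekule
Fevasish: *dakure > dakore > dagore  (by pre-rhotic lowering, intervocalic voicing)
Only *dakure yields all of Ulvata dahule, Ankaia dekule, Fevasish dagore.

*dakure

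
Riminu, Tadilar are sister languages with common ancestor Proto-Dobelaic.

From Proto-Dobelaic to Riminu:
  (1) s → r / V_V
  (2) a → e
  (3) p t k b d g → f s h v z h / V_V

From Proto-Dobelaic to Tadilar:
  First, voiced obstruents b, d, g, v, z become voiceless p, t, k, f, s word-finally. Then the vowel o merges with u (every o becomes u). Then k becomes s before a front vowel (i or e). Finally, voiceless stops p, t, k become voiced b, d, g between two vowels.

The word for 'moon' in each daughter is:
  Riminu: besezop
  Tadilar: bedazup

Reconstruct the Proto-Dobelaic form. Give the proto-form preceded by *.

*betazop

Position 6: Riminu has o, Tadilar has u. Riminu preserves o here (none of its changes turn any other segment into o), so the proto-segment is *o.
Position 3: Riminu has s, Tadilar has d. Taking the neighbouring segments as reconstructed: Riminu s can only go back to *t; Tadilar d could go back to *t or *d — the one source consistent with every daughter is *t.
Position 4: Riminu has e, Tadilar has a. Tadilar preserves a here (none of its changes turn any other segment into a), so the proto-segment is *a.
The remaining positions agree across the daughters. Check the candidate against every language:
Riminu: *betazop
  betazop (rule 1 does not apply)
  betazop → betezop   [vowel merger]
  betezop → besezop   [intervocalic lenition]
  giving Riminu besezop.
Tadilar: *betazop > betazup > bedazup  (by vowel merger, intervocalic voicing)
Only *betazop yields all of Riminu besezop, Tadilar bedazup.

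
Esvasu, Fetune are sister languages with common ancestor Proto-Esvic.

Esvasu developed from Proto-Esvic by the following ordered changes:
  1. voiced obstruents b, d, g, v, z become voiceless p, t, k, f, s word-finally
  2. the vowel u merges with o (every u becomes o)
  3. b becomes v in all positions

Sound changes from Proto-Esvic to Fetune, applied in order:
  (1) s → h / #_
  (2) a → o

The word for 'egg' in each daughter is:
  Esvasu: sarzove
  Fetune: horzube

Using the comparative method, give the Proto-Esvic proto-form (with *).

*sarzube

Position 5: Esvasu has o, Fetune has u. Fetune preserves u here (none of its changes turn any other segment into u), so the proto-segment is *u.
Position 6: Esvasu has v, Fetune has b. Fetune preserves b here (none of its changes turn any other segment into b), so the proto-segment is *b.
Position 2: Esvasu has a, Fetune has o. Esvasu preserves a here (none of its changes turn any other segment into a), so the proto-segment is *a.
Verify the candidate proto-form against each daughter:
Esvasu: *sarzube
  sarzube (rule 1 does not apply)
  sarzube → sarzobe   [vowel merger]
  sarzobe → sarzove   [unconditioned shift]
  giving Esvasu sarzove.
Fetune: *sarzube > harzube > horzube  (by debuccalisation, vowel merger)
*sarzube is the unique common source.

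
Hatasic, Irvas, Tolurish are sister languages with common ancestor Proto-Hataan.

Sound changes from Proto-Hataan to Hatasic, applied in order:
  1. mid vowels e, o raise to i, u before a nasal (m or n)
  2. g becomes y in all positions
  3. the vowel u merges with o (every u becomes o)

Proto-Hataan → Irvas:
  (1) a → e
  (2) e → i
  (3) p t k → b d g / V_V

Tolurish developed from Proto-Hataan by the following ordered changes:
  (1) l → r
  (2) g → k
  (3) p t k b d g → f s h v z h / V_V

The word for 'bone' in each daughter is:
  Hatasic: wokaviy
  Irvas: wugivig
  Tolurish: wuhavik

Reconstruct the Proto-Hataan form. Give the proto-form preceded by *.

*wukavig

Position 2: Hatasic has o, Irvas has u, Tolurish has u. Irvas preserves u here (none of its changes turn any other segment into u), so the proto-segment is *u.
Position 7: Hatasic has y, Irvas has g, Tolurish has k. Taking the neighbouring segments as reconstructed: Hatasic y could go back to *g or *y; Irvas g can only go back to *g; Tolurish k could go back to *k or *g — the one source consistent with every daughter is *g.
This points to *wukavig. Verify forward in each daughter:
Hatasic: *wukavig > wukaviy > wokaviy  (by unconditioned shift, vowel merger)
Irvas: *wukavig
  wukavig → wukevig   [vowel merger]
  wukevig → wukivig   [vowel merger]
  wukivig → wugivig   [intervocalic voicing]
  giving Irvas wugivig.
Tolurish: *wukavig
  wukavig (rule 1 does not apply)
  wukavig → wukavik   [unconditioned shift]
  wukavik → wuhavik   [intervocalic lenition]
  giving Tolurish wuhavik.
*wukavig is the unique common source.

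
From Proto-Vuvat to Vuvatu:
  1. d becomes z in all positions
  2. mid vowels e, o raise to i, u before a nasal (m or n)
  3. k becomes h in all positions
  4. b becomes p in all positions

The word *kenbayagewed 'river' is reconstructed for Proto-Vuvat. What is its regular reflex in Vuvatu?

hinpayagewez

Vuvatu: start from *kenbayagewed.
  rule 1 (unconditioned shift): kenbayagewed → kenbayagewez
  rule 2 (pre-nasal raising): kenbayagewez → kinbayagewez
  rule 3 (unconditioned shift): kinbayagewez → hinbayagewez
  rule 4 (unconditioned shift): hinbayagewez → hinpayagewez
  ⇒ Vuvatu hinpayagewez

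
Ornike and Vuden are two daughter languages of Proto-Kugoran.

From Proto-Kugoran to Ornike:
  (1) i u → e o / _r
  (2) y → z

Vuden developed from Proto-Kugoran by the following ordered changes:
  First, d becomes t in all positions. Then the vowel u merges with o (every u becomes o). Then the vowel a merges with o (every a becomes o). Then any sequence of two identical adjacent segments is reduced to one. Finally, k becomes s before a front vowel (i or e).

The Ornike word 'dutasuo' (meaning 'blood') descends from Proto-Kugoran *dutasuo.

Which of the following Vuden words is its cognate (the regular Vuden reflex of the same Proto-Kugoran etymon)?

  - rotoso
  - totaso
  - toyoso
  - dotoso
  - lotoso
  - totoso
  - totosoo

totoso

Vuden: start from *dutasuo.
  rule 1 (unconditioned shift): dutasuo → tutasuo
  rule 2 (vowel merger): tutasuo → totasoo
  rule 3 (vowel merger): totasoo → totosoo
  rule 4 (degemination): totosoo → totoso
  rule 5: no change — totoso
  ⇒ Vuden totoso
Only 'totoso' matches the regular Vuden development of *dutasuo.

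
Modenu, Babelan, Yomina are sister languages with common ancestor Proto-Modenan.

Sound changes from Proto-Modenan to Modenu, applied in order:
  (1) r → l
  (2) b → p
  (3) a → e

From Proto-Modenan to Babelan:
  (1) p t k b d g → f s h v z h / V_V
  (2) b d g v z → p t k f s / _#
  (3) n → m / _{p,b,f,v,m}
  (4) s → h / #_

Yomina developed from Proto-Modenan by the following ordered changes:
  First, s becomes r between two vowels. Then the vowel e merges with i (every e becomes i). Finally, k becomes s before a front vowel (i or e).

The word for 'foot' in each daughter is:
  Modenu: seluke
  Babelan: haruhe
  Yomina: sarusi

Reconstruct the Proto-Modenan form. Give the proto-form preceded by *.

Position 6: Modenu has e, Babelan has e, Yomina has i. Babelan preserves e here (none of its changes turn any other segment into e), so the proto-segment is *e.
Position 5: Modenu has k, Babelan has h, Yomina has s. Modenu preserves k here (none of its changes turn any other segment into k), so the proto-segment is *k.
Position 3: Modenu has l, Babelan has r, Yomina has r. Babelan preserves r here (none of its changes turn any other segment into r), so the proto-segment is *r.
This points to *saruke. Verify forward in each daughter:
Modenu: *saruke
  saruke → saluke   [unconditioned shift]
  saluke (rule 2 does not apply)
  saluke → seluke   [vowel merger]
  giving Modenu seluke.
Babelan: start from *saruke.
  rule 1 (intervocalic lenition): saruke → saruhe
  rule 2: no change — saruhe
  rule 3: no change — saruhe
  rule 4 (debuccalisation): saruhe → haruhe
  ⇒ Babelan haruhe
Yomina: start from *saruke.
  rule 1: no change — saruke
  rule 2 (vowel merger): saruke → saruki
  rule 3 (palatalisation): saruki → sarusi
  ⇒ Yomina sarusi
Only *saruke yields all of Modenu seluke, Babelan haruhe, Yomina sarusi.

*saruke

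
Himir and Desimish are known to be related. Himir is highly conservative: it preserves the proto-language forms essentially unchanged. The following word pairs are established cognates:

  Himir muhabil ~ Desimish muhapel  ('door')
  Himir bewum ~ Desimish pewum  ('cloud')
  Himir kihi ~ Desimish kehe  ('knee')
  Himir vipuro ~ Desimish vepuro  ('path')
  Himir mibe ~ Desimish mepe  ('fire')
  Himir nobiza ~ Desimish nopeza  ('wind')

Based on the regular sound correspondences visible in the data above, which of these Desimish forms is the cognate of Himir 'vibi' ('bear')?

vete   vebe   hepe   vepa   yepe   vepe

mibe ~ mepe — Himir i corresponds to Desimish e after a consonant, before a labial obstruent.
muhabil ~ muhapel, nobiza ~ nopeza — Himir b corresponds to Desimish p between vowels (before a front vowel).
kihi ~ kehe — Himir i corresponds to Desimish e word-finally.
Applying these to Himir 'vibi':
  vibi → vebi   (i→e after a consonant, before a labial obstruent)
  vebi → vepi   (b→p between vowels (before a front vowel))
  vepi → vepe   (i→e word-finally)
So the Desimish cognate is 'vepe'.

vepe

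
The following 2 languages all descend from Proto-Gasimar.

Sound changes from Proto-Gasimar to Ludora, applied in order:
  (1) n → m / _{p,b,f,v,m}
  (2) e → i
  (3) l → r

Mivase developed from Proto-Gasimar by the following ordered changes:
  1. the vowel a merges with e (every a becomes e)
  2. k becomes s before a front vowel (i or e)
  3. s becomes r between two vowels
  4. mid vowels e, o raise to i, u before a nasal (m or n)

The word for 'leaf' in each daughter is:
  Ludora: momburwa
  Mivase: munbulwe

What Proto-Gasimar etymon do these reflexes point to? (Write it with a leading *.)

*monbulwa

Position 8: Ludora has a, Mivase has e. Ludora preserves a here (none of its changes turn any other segment into a), so the proto-segment is *a.
Position 2: Ludora has o, Mivase has u. Ludora preserves o here (none of its changes turn any other segment into o), so the proto-segment is *o.
Position 3: Ludora has m, Mivase has n. Mivase preserves n here (none of its changes turn any other segment into n), so the proto-segment is *n.
This points to *monbulwa. Verify forward in each daughter:
Ludora: *monbulwa
  monbulwa → mombulwa   [nasal place assimilation]
  mombulwa (rule 2 does not apply)
  mombulwa → momburwa   [unconditioned shift]
  giving Ludora momburwa.
Mivase: *monbulwa > monbulwe > munbulwe  (by vowel merger, pre-nasal raising)
Only *monbulwa yields all of Ludora momburwa, Mivase munbulwe.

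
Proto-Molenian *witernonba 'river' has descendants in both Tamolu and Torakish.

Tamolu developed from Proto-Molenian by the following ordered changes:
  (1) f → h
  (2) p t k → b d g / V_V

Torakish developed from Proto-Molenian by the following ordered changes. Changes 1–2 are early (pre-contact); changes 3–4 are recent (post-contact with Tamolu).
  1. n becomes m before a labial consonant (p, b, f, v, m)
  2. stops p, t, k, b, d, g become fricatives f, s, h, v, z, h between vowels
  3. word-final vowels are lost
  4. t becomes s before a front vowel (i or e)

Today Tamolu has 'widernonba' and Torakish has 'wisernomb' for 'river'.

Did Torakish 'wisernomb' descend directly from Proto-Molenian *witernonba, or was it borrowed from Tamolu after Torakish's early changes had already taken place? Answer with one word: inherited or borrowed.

inherited

If inherited, *witernonba would pass through all of Torakish's changes:
Torakish: start from *witernonba.
  rule 1 (nasal place assimilation): witernonba → witernomba
  rule 2 (intervocalic lenition): witernomba → wisernomba
  rule 3 (apocope): wisernomba → wisernomb
  rule 4: no change — wisernomb
  ⇒ Torakish wisernomb
If borrowed from Tamolu 'widernonba' after the early changes, it would undergo only the recent ones:
  rule 3 (apocope): widernonba → widernonb
  rule 4 (palatalisation): no change (widernonb)
  ⇒ as a loan: widernonb
Torakish 'wisernomb' matches the inherited outcome exactly, so it is an inherited cognate, not a loan.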